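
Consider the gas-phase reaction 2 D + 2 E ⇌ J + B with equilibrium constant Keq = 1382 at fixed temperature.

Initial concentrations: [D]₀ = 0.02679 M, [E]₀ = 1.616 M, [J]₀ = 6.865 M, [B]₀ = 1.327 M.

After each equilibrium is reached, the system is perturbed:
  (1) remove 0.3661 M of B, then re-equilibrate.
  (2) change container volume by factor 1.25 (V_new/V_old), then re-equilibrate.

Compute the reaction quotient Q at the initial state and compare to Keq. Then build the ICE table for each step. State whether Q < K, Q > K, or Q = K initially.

Q₀ = 4861 vs Keq = 1382 ⇒ Q>K, reverse
Step 1:
                    D           E           J           B
  I           0.02679       1.616       6.865       1.327
  C           0.02251     0.02251    -0.01125    -0.01125
  E            0.0493       1.639       6.854       1.316
  solve Keq expr → x = -0.01125; check Q = 1382
Then remove 0.3661 M of B.
Step 2:
                    D           E           J           B
  I            0.0493       1.639       6.854      0.9496
  C         -0.007143   -0.007143    0.003572    0.003572
  E           0.04216       1.631       6.857      0.9532
  solve Keq expr → x = 0.003572; check Q = 1382
Then change container volume by factor 1.25 (V_new/V_old).
Step 3:
                    D           E           J           B
  I           0.03373       1.305       5.486      0.7626
  C          0.008047    0.008047   -0.004024   -0.004024
  E           0.04177       1.313       5.482      0.7585
  solve Keq expr → x = -0.004024; check Q = 1382

Q₀ = 4861; Q > K (proceeds reverse)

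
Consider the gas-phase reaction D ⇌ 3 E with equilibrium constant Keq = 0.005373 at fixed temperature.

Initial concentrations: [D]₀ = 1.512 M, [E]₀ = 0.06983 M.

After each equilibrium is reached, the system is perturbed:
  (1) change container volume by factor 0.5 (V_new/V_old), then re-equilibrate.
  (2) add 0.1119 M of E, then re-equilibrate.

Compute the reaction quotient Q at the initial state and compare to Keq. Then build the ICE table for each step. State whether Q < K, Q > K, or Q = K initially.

Q₀ = 2.2520e-04 vs Keq = 0.005373 ⇒ Q<K, forward
Step 1:
                  D         E
  I           1.512   0.06983
  C        -0.04309    0.1293
  E           1.469    0.1991
  solve Keq expr → x = 0.04309; check Q = 0.005373
Then change container volume by factor 0.5 (V_new/V_old).
Step 2:
                  D         E
  I           2.938    0.3982
  C         0.04866    -0.146
  E           2.986    0.2522
  solve Keq expr → x = -0.04866; check Q = 0.005373
Then add 0.1119 M of E.
Step 3:
                  D         E
  I           2.986    0.3641
  C         0.03695   -0.1109
  E           3.023    0.2533
  solve Keq expr → x = -0.03695; check Q = 0.005373

Q₀ = 2.2520e-04; Q < K (proceeds forward)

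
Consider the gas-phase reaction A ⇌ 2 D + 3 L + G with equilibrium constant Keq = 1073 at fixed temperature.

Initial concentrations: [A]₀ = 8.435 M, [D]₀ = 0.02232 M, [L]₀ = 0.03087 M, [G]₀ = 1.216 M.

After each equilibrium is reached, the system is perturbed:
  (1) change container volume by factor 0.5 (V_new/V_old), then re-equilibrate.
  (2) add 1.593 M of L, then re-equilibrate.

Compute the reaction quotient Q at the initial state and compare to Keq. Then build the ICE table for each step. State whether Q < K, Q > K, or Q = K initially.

Q₀ = 2.1127e-09 vs Keq = 1073 ⇒ Q<K, forward
Step 1:
                    A           D           L           G
  I             8.435     0.02232     0.03087       1.216
  C            -1.836       3.672       5.508       1.836
  E             6.599       3.695       5.539       3.052
  solve Keq expr → x = 1.836; check Q = 1073
Then change container volume by factor 0.5 (V_new/V_old).
Step 2:
                    A           D           L           G
  I              13.2       7.389       11.08       6.104
  C             1.677      -3.353       -5.03      -1.677
  E             14.87       4.036       6.049       4.428
  solve Keq expr → x = -1.677; check Q = 1073
Then add 1.593 M of L.
Step 3:
                    A           D           L           G
  I             14.87       4.036       7.642       4.428
  C            0.2689     -0.5378     -0.8068     -0.2689
  E             15.14       3.498       6.835       4.159
  solve Keq expr → x = -0.2689; check Q = 1073

Q₀ = 2.1127e-09; Q < K (proceeds forward)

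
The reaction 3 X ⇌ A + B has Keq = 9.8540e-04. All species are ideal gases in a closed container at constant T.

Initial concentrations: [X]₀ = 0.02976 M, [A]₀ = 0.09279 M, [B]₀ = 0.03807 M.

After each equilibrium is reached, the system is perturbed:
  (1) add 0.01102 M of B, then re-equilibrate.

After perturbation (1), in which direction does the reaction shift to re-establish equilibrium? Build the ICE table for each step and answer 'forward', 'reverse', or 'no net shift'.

Q₀ = 134 vs Keq = 9.8540e-04 ⇒ Q>K, reverse
Step 1:
                   X          A          B
  Initial    0.02976    0.09279    0.03807
  Change       0.114   -0.03802   -0.03802
  Equil       0.1438    0.05477 5.3506e-05
  solve Keq expr → x = -0.03802; check Q = 9.8540e-04
Then add 0.01102 M of B.
Step 2:
                   X          A          B
  Initial     0.1438    0.05477    0.01107
  Change     0.03285   -0.01095   -0.01095
  Equil       0.1767    0.04382 1.2397e-04
  solve Keq expr → x = -0.01095; check Q = 9.8540e-04

Direction: reverse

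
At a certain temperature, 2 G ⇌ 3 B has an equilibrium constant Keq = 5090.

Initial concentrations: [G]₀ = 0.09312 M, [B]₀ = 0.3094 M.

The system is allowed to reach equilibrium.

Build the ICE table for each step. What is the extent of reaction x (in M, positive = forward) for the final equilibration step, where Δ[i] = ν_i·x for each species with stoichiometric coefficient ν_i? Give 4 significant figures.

x = 0.04449 M

Q₀ = 3.416 vs Keq = 5090 ⇒ Q<K, forward
Step 1:
                   G          B
  init       0.09312     0.3094
  Δ         -0.08899     0.1335
  eq        0.004131     0.4429
  solve Keq expr → x = 0.04449; check Q = 5090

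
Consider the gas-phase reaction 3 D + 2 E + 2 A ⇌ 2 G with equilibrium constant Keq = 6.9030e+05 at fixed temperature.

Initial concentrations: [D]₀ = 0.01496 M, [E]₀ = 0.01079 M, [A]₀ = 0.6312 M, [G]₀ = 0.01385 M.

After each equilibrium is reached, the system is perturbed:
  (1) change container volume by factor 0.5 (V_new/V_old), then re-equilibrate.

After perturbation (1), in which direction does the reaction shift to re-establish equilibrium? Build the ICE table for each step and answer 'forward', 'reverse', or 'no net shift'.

Q₀ = 1.2352e+06 vs Keq = 6.9030e+05 ⇒ Q>K, reverse
Step 1:
                  D         E         A         G
  I         0.01496   0.01079    0.6312   0.01385
  C        0.001413 9.4170e-04 9.4170e-04 -9.4170e-04
  E         0.01637   0.01173    0.6321   0.01291
  solve Keq expr → x = -4.7085e-04; check Q = 6.9030e+05
Then change container volume by factor 0.5 (V_new/V_old).
Step 2:
                  D         E         A         G
  I         0.03275   0.02346     1.264   0.02582
  C        -0.01449 -0.009662 -0.009662  0.009662
  E         0.01825    0.0138     1.255   0.03548
  solve Keq expr → x = 0.004831; check Q = 6.9030e+05

Direction: forward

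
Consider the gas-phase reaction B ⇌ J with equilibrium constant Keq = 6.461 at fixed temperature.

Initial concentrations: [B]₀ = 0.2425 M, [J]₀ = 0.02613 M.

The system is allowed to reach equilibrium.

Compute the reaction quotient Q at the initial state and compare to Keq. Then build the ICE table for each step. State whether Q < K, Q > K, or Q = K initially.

Q₀ = 0.1078 vs Keq = 6.461 ⇒ Q<K, forward
Step 1:
                   B          J
  Initial     0.2425    0.02613
  Change     -0.2065     0.2065
  Equil        0.036     0.2326
  solve Keq expr → x = 0.2065; check Q = 6.461

Q₀ = 0.1078; Q < K (proceeds forward)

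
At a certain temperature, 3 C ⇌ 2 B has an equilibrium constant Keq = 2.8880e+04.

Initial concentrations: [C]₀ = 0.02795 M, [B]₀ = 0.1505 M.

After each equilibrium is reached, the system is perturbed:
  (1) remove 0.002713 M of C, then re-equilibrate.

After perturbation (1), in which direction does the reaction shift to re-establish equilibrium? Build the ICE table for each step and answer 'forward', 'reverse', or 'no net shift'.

Direction: reverse

Q₀ = 1037 vs Keq = 2.8880e+04 ⇒ Q<K, forward
Step 1:
                  C         B
  init      0.02795    0.1505
  Δ        -0.01824   0.01216
  eq       0.009712    0.1627
  solve Keq expr → x = 0.006079; check Q = 2.8880e+04
Then remove 0.002713 M of C.
Step 2:
                  C         B
  init     0.006999    0.1627
  Δ        0.002643 -0.001762
  eq       0.009642    0.1609
  solve Keq expr → x = -8.8091e-04; check Q = 2.8880e+04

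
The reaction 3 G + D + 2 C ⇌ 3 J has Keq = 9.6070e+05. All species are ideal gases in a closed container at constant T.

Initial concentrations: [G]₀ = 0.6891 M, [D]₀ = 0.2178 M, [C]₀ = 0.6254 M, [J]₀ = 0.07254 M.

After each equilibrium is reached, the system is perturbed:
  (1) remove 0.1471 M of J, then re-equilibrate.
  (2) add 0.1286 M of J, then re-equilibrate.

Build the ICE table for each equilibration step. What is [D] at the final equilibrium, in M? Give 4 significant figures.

Q₀ = 0.01369 vs Keq = 9.6070e+05 ⇒ Q<K, forward
Step 1:
                  G         D         C         J
  init       0.6891    0.2178    0.6254   0.07254
  Δ         -0.6105   -0.2035    -0.407    0.6105
  eq        0.07862   0.01431    0.2184     0.683
  solve Keq expr → x = 0.2035; check Q = 9.6070e+05
Then remove 0.1471 M of J.
Step 2:
                  G         D         C         J
  init      0.07862   0.01431    0.2184    0.5359
  Δ       -0.009259 -0.003086 -0.006173  0.009259
  eq        0.06936   0.01122    0.2122    0.5452
  solve Keq expr → x = 0.003086; check Q = 9.6070e+05
Then add 0.1286 M of J.
Step 3:
                  G         D         C         J
  init      0.06936   0.01122    0.2122    0.6738
  Δ        0.008125  0.002708  0.005417 -0.008125
  eq        0.07749   0.01393    0.2177    0.6657
  solve Keq expr → x = -0.002708; check Q = 9.6070e+05

[D]_eq = 0.01393 M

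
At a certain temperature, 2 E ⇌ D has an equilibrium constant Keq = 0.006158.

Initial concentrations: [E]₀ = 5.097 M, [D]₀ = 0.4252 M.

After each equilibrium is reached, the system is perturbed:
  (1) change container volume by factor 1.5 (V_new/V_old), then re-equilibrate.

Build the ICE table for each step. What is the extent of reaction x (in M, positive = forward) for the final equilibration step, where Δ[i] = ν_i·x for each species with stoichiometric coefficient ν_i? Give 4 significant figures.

x = -0.03881 M

Q₀ = 0.01637 vs Keq = 0.006158 ⇒ Q>K, reverse
Step 1:
                  E         D
  I           5.097    0.4252
  C          0.4689   -0.2344
  E           5.566    0.1908
  solve Keq expr → x = -0.2344; check Q = 0.006158
Then change container volume by factor 1.5 (V_new/V_old).
Step 2:
                  E         D
  I           3.711    0.1272
  C         0.07762  -0.03881
  E           3.788   0.08837
  solve Keq expr → x = -0.03881; check Q = 0.006158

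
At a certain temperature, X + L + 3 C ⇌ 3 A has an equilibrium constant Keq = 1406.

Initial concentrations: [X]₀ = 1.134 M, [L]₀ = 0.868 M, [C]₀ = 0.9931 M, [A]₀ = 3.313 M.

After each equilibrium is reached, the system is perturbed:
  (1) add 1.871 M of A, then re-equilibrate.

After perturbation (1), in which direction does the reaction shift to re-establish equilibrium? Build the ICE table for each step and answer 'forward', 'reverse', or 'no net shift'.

Direction: reverse

Q₀ = 37.72 vs Keq = 1406 ⇒ Q<K, forward
Step 1:
                    X           L           C           A
  Initial       1.134       0.868      0.9931       3.313
  Change      -0.1957     -0.1957     -0.5872      0.5872
  Equil        0.9383      0.6723      0.4059         3.9
  solve Keq expr → x = 0.1957; check Q = 1406
Then add 1.871 M of A.
Step 2:
                    X           L           C           A
  Initial      0.9383      0.6723      0.4059       5.771
  Change      0.05147     0.05147      0.1544     -0.1544
  Equil        0.9897      0.7237      0.5603       5.617
  solve Keq expr → x = -0.05147; check Q = 1406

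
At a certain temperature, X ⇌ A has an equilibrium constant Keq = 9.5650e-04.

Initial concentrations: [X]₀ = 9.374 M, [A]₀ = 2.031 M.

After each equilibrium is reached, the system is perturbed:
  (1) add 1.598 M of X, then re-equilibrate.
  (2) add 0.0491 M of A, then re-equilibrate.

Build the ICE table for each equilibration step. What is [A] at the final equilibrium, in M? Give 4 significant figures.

Q₀ = 0.2167 vs Keq = 9.5650e-04 ⇒ Q>K, reverse
Step 1:
                  X         A
  Initial     9.374     2.031
  Change       2.02     -2.02
  Equil       11.39    0.0109
  solve Keq expr → x = -2.02; check Q = 9.5650e-04
Then add 1.598 M of X.
Step 2:
                  X         A
  Initial     12.99    0.0109
  Change  -0.001527  0.001527
  Equil       12.99   0.01243
  solve Keq expr → x = 0.001527; check Q = 9.5650e-04
Then add 0.0491 M of A.
Step 3:
                  X         A
  Initial     12.99   0.06153
  Change    0.04905  -0.04905
  Equil       13.04   0.01247
  solve Keq expr → x = -0.04905; check Q = 9.5650e-04

[A]_eq = 0.01247 M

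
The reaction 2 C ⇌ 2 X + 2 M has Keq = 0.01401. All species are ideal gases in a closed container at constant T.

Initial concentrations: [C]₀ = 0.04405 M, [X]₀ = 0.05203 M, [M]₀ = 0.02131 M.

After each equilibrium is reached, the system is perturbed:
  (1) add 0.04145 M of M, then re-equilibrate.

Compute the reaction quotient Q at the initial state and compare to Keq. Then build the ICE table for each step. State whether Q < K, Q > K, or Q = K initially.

Q₀ = 6.3355e-04; Q < K (proceeds forward)

Q₀ = 6.3355e-04 vs Keq = 0.01401 ⇒ Q<K, forward
Step 1:
                   C          X          M
  init       0.04405    0.05203    0.02131
  Δ         -0.01944    0.01944    0.01944
  eq         0.02461    0.07147    0.04075
  solve Keq expr → x = 0.009721; check Q = 0.01401
Then add 0.04145 M of M.
Step 2:
                   C          X          M
  init       0.02461    0.07147     0.0822
  Δ          0.01136   -0.01136   -0.01136
  eq         0.03597    0.06011    0.07084
  solve Keq expr → x = -0.005682; check Q = 0.01401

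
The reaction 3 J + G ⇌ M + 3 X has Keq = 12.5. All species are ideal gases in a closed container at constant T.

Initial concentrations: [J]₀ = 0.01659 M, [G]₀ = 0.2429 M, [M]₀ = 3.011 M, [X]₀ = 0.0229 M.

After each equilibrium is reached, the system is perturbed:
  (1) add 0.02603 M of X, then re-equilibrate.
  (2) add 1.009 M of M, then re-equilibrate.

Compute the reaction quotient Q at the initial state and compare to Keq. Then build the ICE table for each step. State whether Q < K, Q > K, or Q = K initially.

Q₀ = 32.6 vs Keq = 12.5 ⇒ Q>K, reverse
Step 1:
                    J           G           M           X
  I           0.01659      0.2429       3.011      0.0229
  C          0.003112    0.001037   -0.001037   -0.003112
  E            0.0197      0.2439        3.01     0.01979
  solve Keq expr → x = -0.001037; check Q = 12.5
Then add 0.02603 M of X.
Step 2:
                    J           G           M           X
  I            0.0197      0.2439        3.01     0.04582
  C           0.01288    0.004295   -0.004295    -0.01288
  E           0.03259      0.2482       3.006     0.03293
  solve Keq expr → x = -0.004295; check Q = 12.5
Then add 1.009 M of M.
Step 3:
                    J           G           M           X
  I           0.03259      0.2482       4.015     0.03293
  C          0.001567  5.2246e-04 -5.2246e-04   -0.001567
  E           0.03415      0.2488       4.014     0.03137
  solve Keq expr → x = -5.2246e-04; check Q = 12.5

Q₀ = 32.6; Q > K (proceeds reverse)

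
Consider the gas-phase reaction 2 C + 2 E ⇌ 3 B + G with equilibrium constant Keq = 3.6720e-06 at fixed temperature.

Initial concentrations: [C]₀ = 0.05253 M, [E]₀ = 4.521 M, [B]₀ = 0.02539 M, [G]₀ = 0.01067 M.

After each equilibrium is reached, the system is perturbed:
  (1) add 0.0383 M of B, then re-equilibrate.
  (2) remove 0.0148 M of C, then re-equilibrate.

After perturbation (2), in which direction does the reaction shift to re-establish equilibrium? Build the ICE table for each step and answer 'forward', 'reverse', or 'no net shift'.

Direction: reverse

Q₀ = 3.0965e-06 vs Keq = 3.6720e-06 ⇒ Q<K, forward
Step 1:
                    C           E           B           G
  init        0.05253       4.521     0.02539     0.01067
  Δ       -6.5874e-04 -6.5874e-04  9.8811e-04  3.2937e-04
  eq          0.05187        4.52     0.02638       0.011
  solve Keq expr → x = 3.2937e-04; check Q = 3.6720e-06
Then add 0.0383 M of B.
Step 2:
                    C           E           B           G
  init        0.05187        4.52     0.06468       0.011
  Δ           0.01407     0.01407     -0.0211   -0.007033
  eq          0.06594       4.534     0.04358    0.003966
  solve Keq expr → x = -0.007033; check Q = 3.6720e-06
Then remove 0.0148 M of C.
Step 3:
                    C           E           B           G
  init        0.05114       4.534     0.04358    0.003966
  Δ          0.001765    0.001765   -0.002648 -8.8256e-04
  eq           0.0529       4.536     0.04093    0.003084
  solve Keq expr → x = -8.8256e-04; check Q = 3.6720e-06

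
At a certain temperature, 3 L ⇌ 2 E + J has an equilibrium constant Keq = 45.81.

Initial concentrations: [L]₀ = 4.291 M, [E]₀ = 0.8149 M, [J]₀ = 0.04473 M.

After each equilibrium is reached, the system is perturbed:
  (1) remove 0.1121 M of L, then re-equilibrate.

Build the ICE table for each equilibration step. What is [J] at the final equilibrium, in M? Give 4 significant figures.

[J]_eq = 1.223 M

Q₀ = 3.7595e-04 vs Keq = 45.81 ⇒ Q<K, forward
Step 1:
                    L           E           J
  Initial       4.291      0.8149     0.04473
  Change       -3.631       2.421        1.21
  Equil        0.6595       3.236       1.255
  solve Keq expr → x = 1.21; check Q = 45.81
Then remove 0.1121 M of L.
Step 2:
                    L           E           J
  Initial      0.5474       3.236       1.255
  Change      0.09756    -0.06504    -0.03252
  Equil         0.645       3.171       1.223
  solve Keq expr → x = -0.03252; check Q = 45.81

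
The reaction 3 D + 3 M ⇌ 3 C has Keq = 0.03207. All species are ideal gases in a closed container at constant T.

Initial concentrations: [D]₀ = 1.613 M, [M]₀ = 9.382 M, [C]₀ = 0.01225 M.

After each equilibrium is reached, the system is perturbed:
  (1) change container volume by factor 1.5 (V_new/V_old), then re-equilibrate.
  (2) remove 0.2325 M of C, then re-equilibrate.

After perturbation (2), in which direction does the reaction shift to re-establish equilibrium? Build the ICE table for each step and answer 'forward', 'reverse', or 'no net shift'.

Direction: forward

Q₀ = 5.3042e-10 vs Keq = 0.03207 ⇒ Q<K, forward
Step 1:
                  D         M         C
  init        1.613     9.382   0.01225
  Δ          -1.163    -1.163     1.163
  eq           0.45     8.219     1.175
  solve Keq expr → x = 0.3877; check Q = 0.03207
Then change container volume by factor 1.5 (V_new/V_old).
Step 2:
                  D         M         C
  init          0.3     5.479    0.7835
  Δ         0.09115   0.09115  -0.09115
  eq         0.3912     5.571    0.6923
  solve Keq expr → x = -0.03038; check Q = 0.03207
Then remove 0.2325 M of C.
Step 3:
                  D         M         C
  init       0.3912     5.571    0.4598
  Δ        -0.08106  -0.08106   0.08106
  eq         0.3101     5.489    0.5409
  solve Keq expr → x = 0.02702; check Q = 0.03207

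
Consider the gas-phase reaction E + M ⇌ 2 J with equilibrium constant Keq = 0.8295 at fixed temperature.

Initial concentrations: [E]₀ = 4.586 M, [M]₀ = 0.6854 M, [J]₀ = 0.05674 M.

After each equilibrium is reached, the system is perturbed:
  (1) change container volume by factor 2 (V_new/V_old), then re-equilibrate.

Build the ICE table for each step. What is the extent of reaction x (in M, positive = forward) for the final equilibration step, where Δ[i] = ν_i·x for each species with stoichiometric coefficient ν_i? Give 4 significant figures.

x = 0 M

Q₀ = 0.001024 vs Keq = 0.8295 ⇒ Q<K, forward
Step 1:
                  E         M         J
  I           4.586    0.6854   0.05674
  C         -0.4355   -0.4355    0.8709
  E           4.151    0.2499    0.9276
  solve Keq expr → x = 0.4355; check Q = 0.8295
Then change container volume by factor 2 (V_new/V_old).
Step 2:
                  E         M         J
  I           2.075     0.125    0.4638
  C               0         0         0
  E           2.075     0.125    0.4638
  solve Keq expr → x = 0; check Q = 0.8295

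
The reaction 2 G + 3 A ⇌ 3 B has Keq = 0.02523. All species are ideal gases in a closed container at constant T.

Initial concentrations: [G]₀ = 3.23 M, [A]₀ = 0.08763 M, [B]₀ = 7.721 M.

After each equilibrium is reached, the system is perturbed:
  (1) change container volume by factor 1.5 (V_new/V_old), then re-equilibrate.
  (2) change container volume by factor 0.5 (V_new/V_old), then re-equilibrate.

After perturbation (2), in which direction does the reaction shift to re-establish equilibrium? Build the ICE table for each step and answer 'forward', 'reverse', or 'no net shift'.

Direction: forward

Q₀ = 6.5563e+04 vs Keq = 0.02523 ⇒ Q>K, reverse
Step 1:
                   G          A          B
  I             3.23    0.08763      7.721
  C             2.61      3.915     -3.915
  E             5.84      4.002      3.806
  solve Keq expr → x = -1.305; check Q = 0.02523
Then change container volume by factor 1.5 (V_new/V_old).
Step 2:
                   G          A          B
  I            3.893      2.668      2.538
  C           0.2034     0.3051    -0.3051
  E            4.097      2.973      2.233
  solve Keq expr → x = -0.1017; check Q = 0.02523
Then change container volume by factor 0.5 (V_new/V_old).
Step 3:
                   G          A          B
  I            8.193      5.946      4.465
  C          -0.6956     -1.043      1.043
  E            7.497      4.903      5.509
  solve Keq expr → x = 0.3478; check Q = 0.02523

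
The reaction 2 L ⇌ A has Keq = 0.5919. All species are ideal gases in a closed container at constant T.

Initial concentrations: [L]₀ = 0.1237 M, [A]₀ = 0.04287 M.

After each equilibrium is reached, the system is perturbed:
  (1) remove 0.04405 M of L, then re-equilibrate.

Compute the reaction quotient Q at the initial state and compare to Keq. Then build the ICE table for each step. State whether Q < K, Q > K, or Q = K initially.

Q₀ = 2.802; Q > K (proceeds reverse)

Q₀ = 2.802 vs Keq = 0.5919 ⇒ Q>K, reverse
Step 1:
                  L         A
  I          0.1237   0.04287
  C         0.05002  -0.02501
  E          0.1737   0.01786
  solve Keq expr → x = -0.02501; check Q = 0.5919
Then remove 0.04405 M of L.
Step 2:
                  L         A
  I          0.1297   0.01786
  C         0.01197 -0.005987
  E          0.1416   0.01187
  solve Keq expr → x = -0.005987; check Q = 0.5919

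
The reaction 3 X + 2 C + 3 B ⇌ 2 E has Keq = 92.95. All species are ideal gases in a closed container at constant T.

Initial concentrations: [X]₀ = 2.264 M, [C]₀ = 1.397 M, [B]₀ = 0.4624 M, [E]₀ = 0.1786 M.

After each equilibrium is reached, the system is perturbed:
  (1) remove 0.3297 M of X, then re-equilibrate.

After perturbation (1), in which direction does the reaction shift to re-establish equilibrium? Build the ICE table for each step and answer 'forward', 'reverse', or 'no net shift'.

Direction: reverse

Q₀ = 0.01425 vs Keq = 92.95 ⇒ Q<K, forward
Step 1:
                  X         C         B         E
  init        2.264     1.397    0.4624    0.1786
  Δ         -0.3989   -0.2659   -0.3989    0.2659
  eq          1.865     1.131   0.06351    0.4445
  solve Keq expr → x = 0.133; check Q = 92.95
Then remove 0.3297 M of X.
Step 2:
                  X         C         B         E
  init        1.535     1.131   0.06351    0.4445
  Δ         0.01179  0.007863   0.01179 -0.007863
  eq          1.547     1.139    0.0753    0.4367
  solve Keq expr → x = -0.003932; check Q = 92.95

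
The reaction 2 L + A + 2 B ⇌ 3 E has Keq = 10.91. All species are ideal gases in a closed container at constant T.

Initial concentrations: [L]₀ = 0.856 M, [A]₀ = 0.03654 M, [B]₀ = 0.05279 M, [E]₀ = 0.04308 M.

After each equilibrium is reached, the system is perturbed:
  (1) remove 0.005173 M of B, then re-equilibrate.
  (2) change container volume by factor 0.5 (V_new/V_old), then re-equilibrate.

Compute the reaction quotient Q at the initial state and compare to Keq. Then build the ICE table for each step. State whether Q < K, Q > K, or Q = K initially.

Q₀ = 1.072 vs Keq = 10.91 ⇒ Q<K, forward
Step 1:
                   L          A          B          E
  I            0.856    0.03654    0.05279    0.04308
  C         -0.01589  -0.007947   -0.01589    0.02384
  E           0.8401    0.02859     0.0369    0.06692
  solve Keq expr → x = 0.007947; check Q = 10.91
Then remove 0.005173 M of B.
Step 2:
                   L          A          B          E
  I           0.8401    0.02859    0.03172    0.06692
  C         0.002021    0.00101   0.002021  -0.003031
  E           0.8421     0.0296    0.03374    0.06389
  solve Keq expr → x = -0.00101; check Q = 10.91
Then change container volume by factor 0.5 (V_new/V_old).
Step 3:
                   L          A          B          E
  I            1.684    0.05921    0.06749     0.1278
  C         -0.01805  -0.009027   -0.01805    0.02708
  E            1.666    0.05018    0.04943     0.1549
  solve Keq expr → x = 0.009027; check Q = 10.91

Q₀ = 1.072; Q < K (proceeds forward)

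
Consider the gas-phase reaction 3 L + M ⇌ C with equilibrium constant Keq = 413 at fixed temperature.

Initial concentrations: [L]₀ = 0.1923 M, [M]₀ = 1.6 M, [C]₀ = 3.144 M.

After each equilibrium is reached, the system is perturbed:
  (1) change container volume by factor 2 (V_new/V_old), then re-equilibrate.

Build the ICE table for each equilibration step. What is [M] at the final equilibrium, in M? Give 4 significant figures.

[M]_eq = 0.8232 M

Q₀ = 276.3 vs Keq = 413 ⇒ Q<K, forward
Step 1:
                  L         M         C
  init       0.1923       1.6     3.144
  Δ        -0.02369 -0.007897  0.007897
  eq         0.1686     1.592     3.152
  solve Keq expr → x = 0.007897; check Q = 413
Then change container volume by factor 2 (V_new/V_old).
Step 2:
                  L         M         C
  init      0.08431    0.7961     1.576
  Δ         0.08147   0.02716  -0.02716
  eq         0.1658    0.8232     1.549
  solve Keq expr → x = -0.02716; check Q = 413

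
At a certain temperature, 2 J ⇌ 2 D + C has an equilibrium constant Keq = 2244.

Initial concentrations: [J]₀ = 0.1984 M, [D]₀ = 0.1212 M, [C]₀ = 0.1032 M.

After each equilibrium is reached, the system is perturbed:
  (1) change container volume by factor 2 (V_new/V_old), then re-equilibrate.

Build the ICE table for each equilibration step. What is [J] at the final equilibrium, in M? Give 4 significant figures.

[J]_eq = 0.001063 M

Q₀ = 0.03851 vs Keq = 2244 ⇒ Q<K, forward
Step 1:
                  J         D         C
  I          0.1984    0.1212    0.1032
  C         -0.1954    0.1954    0.0977
  E        0.002996    0.3166    0.2009
  solve Keq expr → x = 0.0977; check Q = 2244
Then change container volume by factor 2 (V_new/V_old).
Step 2:
                  J         D         C
  I        0.001498    0.1583    0.1005
  C       -4.3465e-04 4.3465e-04 2.1733e-04
  E        0.001063    0.1587    0.1007
  solve Keq expr → x = 2.1733e-04; check Q = 2244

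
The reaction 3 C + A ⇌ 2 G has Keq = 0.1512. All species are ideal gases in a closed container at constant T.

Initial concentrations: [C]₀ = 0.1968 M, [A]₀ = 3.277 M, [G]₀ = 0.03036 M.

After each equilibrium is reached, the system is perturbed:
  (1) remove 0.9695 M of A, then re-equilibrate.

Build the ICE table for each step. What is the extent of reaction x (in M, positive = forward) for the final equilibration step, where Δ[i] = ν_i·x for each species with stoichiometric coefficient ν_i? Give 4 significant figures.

Q₀ = 0.0369 vs Keq = 0.1512 ⇒ Q<K, forward
Step 1:
                  C         A         G
  I          0.1968     3.277   0.03036
  C        -0.02775 -0.009249    0.0185
  E          0.1691     3.268   0.04886
  solve Keq expr → x = 0.009249; check Q = 0.1512
Then remove 0.9695 M of A.
Step 2:
                  C         A         G
  I          0.1691     2.298   0.04886
  C        0.007599  0.002533 -0.005066
  E          0.1767     2.301   0.04379
  solve Keq expr → x = -0.002533; check Q = 0.1512

x = -0.002533 M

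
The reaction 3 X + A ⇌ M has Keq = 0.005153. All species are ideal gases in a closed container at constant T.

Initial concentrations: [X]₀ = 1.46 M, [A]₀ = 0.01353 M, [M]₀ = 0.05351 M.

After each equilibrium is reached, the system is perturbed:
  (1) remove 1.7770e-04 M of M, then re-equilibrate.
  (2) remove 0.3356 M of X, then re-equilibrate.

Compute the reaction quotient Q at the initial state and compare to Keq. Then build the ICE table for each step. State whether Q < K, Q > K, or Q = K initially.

Q₀ = 1.271; Q > K (proceeds reverse)

Q₀ = 1.271 vs Keq = 0.005153 ⇒ Q>K, reverse
Step 1:
                    X           A           M
  init           1.46     0.01353     0.05351
  Δ            0.1562     0.05208    -0.05208
  eq            1.616     0.06561    0.001427
  solve Keq expr → x = -0.05208; check Q = 0.005153
Then remove 1.7770e-04 M of M.
Step 2:
                    X           A           M
  init          1.616     0.06561     0.00125
  Δ       -5.1773e-04 -1.7258e-04  1.7258e-04
  eq            1.616     0.06544    0.001422
  solve Keq expr → x = 1.7258e-04; check Q = 0.005153
Then remove 0.3356 M of X.
Step 3:
                    X           A           M
  init           1.28     0.06544    0.001422
  Δ          0.002111  7.0381e-04 -7.0381e-04
  eq            1.282     0.06614  7.1855e-04
  solve Keq expr → x = -7.0381e-04; check Q = 0.005153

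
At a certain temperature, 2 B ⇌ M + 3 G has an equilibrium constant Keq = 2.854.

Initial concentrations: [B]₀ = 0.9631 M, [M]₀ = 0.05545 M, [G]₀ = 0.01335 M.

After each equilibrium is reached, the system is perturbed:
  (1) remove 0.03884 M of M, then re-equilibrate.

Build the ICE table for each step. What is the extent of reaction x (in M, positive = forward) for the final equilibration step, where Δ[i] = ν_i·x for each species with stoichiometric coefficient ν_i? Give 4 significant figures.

x = 0.004545 M

Q₀ = 1.4223e-07 vs Keq = 2.854 ⇒ Q<K, forward
Step 1:
                    B           M           G
  Initial      0.9631     0.05545     0.01335
  Change      -0.6276      0.3138      0.9414
  Equil        0.3355      0.3692      0.9547
  solve Keq expr → x = 0.3138; check Q = 2.854
Then remove 0.03884 M of M.
Step 2:
                    B           M           G
  Initial      0.3355      0.3304      0.9547
  Change    -0.009091    0.004545     0.01364
  Equil        0.3264      0.3349      0.9683
  solve Keq expr → x = 0.004545; check Q = 2.854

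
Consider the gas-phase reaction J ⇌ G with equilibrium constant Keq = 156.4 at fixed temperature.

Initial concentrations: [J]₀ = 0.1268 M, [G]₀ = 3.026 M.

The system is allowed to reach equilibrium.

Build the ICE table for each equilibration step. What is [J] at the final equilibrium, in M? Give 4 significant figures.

[J]_eq = 0.02003 M

Q₀ = 23.86 vs Keq = 156.4 ⇒ Q<K, forward
Step 1:
                   J          G
  I           0.1268      3.026
  C          -0.1068     0.1068
  E          0.02003      3.133
  solve Keq expr → x = 0.1068; check Q = 156.4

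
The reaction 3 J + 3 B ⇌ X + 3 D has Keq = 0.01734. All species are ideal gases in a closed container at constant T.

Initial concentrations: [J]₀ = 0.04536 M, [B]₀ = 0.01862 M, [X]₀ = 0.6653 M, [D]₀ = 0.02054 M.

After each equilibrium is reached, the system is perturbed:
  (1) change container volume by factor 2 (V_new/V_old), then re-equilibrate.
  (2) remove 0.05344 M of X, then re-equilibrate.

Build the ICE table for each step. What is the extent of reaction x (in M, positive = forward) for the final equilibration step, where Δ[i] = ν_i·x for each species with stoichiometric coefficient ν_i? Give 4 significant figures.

Q₀ = 9569 vs Keq = 0.01734 ⇒ Q>K, reverse
Step 1:
                  J         B         X         D
  Initial   0.04536   0.01862    0.6653   0.02054
  Change     0.0198    0.0198 -0.006598   -0.0198
  Equil     0.06516   0.03842    0.6587 7.4458e-04
  solve Keq expr → x = -0.006598; check Q = 0.01734
Then change container volume by factor 2 (V_new/V_old).
Step 2:
                  J         B         X         D
  Initial   0.03258   0.01921    0.3294 3.7229e-04
  Change  1.3512e-04 1.3512e-04 -4.5040e-05 -1.3512e-04
  Equil     0.03271   0.01934    0.3293 2.3717e-04
  solve Keq expr → x = -4.5040e-05; check Q = 0.01734
Then remove 0.05344 M of X.
Step 3:
                  J         B         X         D
  Initial   0.03271   0.01934    0.2759 2.3717e-04
  Change  -1.4126e-05 -1.4126e-05 4.7087e-06 1.4126e-05
  Equil      0.0327   0.01933    0.2759 2.5129e-04
  solve Keq expr → x = 4.7087e-06; check Q = 0.01734

x = 4.7087e-06 M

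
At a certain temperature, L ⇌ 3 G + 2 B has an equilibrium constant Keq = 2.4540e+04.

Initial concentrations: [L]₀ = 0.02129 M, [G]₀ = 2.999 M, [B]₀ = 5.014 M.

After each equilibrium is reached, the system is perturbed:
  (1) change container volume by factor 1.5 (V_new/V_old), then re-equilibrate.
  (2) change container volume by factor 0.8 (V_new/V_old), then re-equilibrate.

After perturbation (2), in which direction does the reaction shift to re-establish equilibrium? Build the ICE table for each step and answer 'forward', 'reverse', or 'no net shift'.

Direction: reverse

Q₀ = 3.1851e+04 vs Keq = 2.4540e+04 ⇒ Q>K, reverse
Step 1:
                   L          G          B
  Initial    0.02129      2.999      5.014
  Change    0.005745   -0.01723   -0.01149
  Equil      0.02703      2.982      5.003
  solve Keq expr → x = -0.005745; check Q = 2.4540e+04
Then change container volume by factor 1.5 (V_new/V_old).
Step 2:
                   L          G          B
  Initial    0.01802      1.988      3.335
  Change    -0.01417     0.0425    0.02833
  Equil     0.003858       2.03      3.363
  solve Keq expr → x = 0.01417; check Q = 2.4540e+04
Then change container volume by factor 0.8 (V_new/V_old).
Step 3:
                   L          G          B
  Initial   0.004823      2.538      4.204
  Change    0.006606   -0.01982   -0.01321
  Equil      0.01143      2.518      4.191
  solve Keq expr → x = -0.006606; check Q = 2.4540e+04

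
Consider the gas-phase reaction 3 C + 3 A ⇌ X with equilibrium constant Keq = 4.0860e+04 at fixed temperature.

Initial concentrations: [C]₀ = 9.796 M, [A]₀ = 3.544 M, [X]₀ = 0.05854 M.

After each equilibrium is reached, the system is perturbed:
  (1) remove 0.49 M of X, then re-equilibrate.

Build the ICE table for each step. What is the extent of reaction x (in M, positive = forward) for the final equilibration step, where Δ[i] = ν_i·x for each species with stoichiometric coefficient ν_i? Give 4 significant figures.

x = 2.5640e-04 M

Q₀ = 1.3990e-06 vs Keq = 4.0860e+04 ⇒ Q<K, forward
Step 1:
                    C           A           X
  Initial       9.796       3.544     0.05854
  Change       -3.539      -3.539        1.18
  Equil         6.257    0.004983       1.238
  solve Keq expr → x = 1.18; check Q = 4.0860e+04
Then remove 0.49 M of X.
Step 2:
                    C           A           X
  Initial       6.257    0.004983      0.7482
  Change  -7.6919e-04 -7.6919e-04  2.5640e-04
  Equil         6.256    0.004214      0.7485
  solve Keq expr → x = 2.5640e-04; check Q = 4.0860e+04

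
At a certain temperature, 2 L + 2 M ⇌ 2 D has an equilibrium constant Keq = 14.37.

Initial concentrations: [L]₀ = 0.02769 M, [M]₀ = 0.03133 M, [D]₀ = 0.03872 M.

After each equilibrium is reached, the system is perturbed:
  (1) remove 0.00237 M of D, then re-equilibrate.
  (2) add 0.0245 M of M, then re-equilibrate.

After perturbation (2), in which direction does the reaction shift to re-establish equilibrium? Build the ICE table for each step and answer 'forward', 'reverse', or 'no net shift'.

Q₀ = 1992 vs Keq = 14.37 ⇒ Q>K, reverse
Step 1:
                    L           M           D
  init        0.02769     0.03133     0.03872
  Δ           0.02674     0.02674    -0.02674
  eq          0.05443     0.05807     0.01198
  solve Keq expr → x = -0.01337; check Q = 14.37
Then remove 0.00237 M of D.
Step 2:
                    L           M           D
  init        0.05443     0.05807    0.009611
  Δ         -0.001669   -0.001669    0.001669
  eq          0.05276      0.0564     0.01128
  solve Keq expr → x = 8.3443e-04; check Q = 14.37
Then add 0.0245 M of M.
Step 3:
                    L           M           D
  init        0.05276      0.0809     0.01128
  Δ         -0.003279   -0.003279    0.003279
  eq          0.04948     0.07762     0.01456
  solve Keq expr → x = 0.00164; check Q = 14.37

Direction: forward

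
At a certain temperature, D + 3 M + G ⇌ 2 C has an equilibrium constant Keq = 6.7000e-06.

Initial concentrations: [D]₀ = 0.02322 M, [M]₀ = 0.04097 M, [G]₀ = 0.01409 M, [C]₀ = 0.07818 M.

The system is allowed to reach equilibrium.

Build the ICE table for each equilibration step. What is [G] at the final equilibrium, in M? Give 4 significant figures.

[G]_eq = 0.05318 M

Q₀ = 2.7166e+05 vs Keq = 6.7000e-06 ⇒ Q>K, reverse
Step 1:
                    D           M           G           C
  I           0.02322     0.04097     0.01409     0.07818
  C           0.03909      0.1173     0.03909    -0.07817
  E           0.06231      0.1582     0.05318  9.3772e-06
  solve Keq expr → x = -0.03909; check Q = 6.7000e-06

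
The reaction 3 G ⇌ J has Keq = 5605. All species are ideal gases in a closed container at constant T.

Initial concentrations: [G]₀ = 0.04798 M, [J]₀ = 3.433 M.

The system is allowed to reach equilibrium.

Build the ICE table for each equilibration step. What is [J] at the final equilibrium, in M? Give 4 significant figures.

[J]_eq = 3.421 M

Q₀ = 3.1081e+04 vs Keq = 5605 ⇒ Q>K, reverse
Step 1:
                  G         J
  Initial   0.04798     3.433
  Change    0.03684  -0.01228
  Equil     0.08482     3.421
  solve Keq expr → x = -0.01228; check Q = 5605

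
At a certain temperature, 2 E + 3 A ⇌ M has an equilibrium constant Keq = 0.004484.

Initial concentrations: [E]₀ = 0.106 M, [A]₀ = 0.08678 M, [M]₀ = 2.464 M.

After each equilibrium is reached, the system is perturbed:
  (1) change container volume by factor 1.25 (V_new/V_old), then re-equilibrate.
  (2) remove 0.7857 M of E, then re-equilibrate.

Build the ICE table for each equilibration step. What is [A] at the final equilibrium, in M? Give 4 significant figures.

Q₀ = 3.3556e+05 vs Keq = 0.004484 ⇒ Q>K, reverse
Step 1:
                  E         A         M
  init        0.106   0.08678     2.464
  Δ           2.355     3.532    -1.177
  eq          2.461     3.619     1.287
  solve Keq expr → x = -1.177; check Q = 0.004484
Then change container volume by factor 1.25 (V_new/V_old).
Step 2:
                  E         A         M
  init        1.969     2.895     1.029
  Δ          0.3064    0.4596   -0.1532
  eq          2.275     3.355    0.8761
  solve Keq expr → x = -0.1532; check Q = 0.004484
Then remove 0.7857 M of E.
Step 3:
                  E         A         M
  init        1.489     3.355    0.8761
  Δ          0.2716    0.4074   -0.1358
  eq          1.761     3.762    0.7403
  solve Keq expr → x = -0.1358; check Q = 0.004484

[A]_eq = 3.762 M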